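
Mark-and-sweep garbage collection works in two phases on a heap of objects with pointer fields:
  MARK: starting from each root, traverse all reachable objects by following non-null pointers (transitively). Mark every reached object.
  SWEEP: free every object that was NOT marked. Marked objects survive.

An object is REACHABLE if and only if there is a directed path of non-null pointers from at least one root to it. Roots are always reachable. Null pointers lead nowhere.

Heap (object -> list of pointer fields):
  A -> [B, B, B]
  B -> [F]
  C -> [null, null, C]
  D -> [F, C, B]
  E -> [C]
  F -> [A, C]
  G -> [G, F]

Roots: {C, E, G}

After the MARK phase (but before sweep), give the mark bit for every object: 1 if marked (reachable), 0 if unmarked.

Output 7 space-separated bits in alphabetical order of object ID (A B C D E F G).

Roots: C E G
Mark C: refs=null null C, marked=C
Mark E: refs=C, marked=C E
Mark G: refs=G F, marked=C E G
Mark F: refs=A C, marked=C E F G
Mark A: refs=B B B, marked=A C E F G
Mark B: refs=F, marked=A B C E F G
Unmarked (collected): D

Answer: 1 1 1 0 1 1 1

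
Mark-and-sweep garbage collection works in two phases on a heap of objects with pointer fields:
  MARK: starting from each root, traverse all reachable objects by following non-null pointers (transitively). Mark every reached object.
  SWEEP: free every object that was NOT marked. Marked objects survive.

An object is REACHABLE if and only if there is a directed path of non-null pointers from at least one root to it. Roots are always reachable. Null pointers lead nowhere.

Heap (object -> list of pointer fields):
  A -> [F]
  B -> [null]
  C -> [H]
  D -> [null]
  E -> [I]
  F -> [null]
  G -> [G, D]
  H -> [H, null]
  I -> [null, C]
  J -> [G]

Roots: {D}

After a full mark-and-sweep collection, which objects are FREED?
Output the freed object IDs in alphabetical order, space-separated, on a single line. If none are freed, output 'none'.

Roots: D
Mark D: refs=null, marked=D
Unmarked (collected): A B C E F G H I J

Answer: A B C E F G H I J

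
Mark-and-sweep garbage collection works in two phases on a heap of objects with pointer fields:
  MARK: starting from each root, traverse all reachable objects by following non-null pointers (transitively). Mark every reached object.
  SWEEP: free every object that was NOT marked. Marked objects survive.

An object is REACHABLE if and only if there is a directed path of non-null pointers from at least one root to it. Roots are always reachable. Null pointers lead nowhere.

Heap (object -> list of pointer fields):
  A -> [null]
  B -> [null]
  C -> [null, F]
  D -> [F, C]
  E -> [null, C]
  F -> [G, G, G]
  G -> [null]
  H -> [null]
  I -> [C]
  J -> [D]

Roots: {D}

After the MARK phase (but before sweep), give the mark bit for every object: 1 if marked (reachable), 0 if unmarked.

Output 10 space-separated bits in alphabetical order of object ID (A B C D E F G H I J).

Roots: D
Mark D: refs=F C, marked=D
Mark F: refs=G G G, marked=D F
Mark C: refs=null F, marked=C D F
Mark G: refs=null, marked=C D F G
Unmarked (collected): A B E H I J

Answer: 0 0 1 1 0 1 1 0 0 0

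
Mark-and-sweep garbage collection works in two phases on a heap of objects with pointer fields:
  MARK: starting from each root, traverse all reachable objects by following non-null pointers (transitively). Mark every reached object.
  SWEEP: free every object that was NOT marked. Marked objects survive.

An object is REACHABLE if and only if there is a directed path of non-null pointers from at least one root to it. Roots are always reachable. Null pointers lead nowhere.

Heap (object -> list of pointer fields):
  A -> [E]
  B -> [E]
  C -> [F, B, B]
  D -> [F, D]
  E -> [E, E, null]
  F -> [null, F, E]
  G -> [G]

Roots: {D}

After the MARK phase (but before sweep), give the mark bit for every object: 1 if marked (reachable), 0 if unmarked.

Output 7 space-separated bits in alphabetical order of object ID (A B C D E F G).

Answer: 0 0 0 1 1 1 0

Derivation:
Roots: D
Mark D: refs=F D, marked=D
Mark F: refs=null F E, marked=D F
Mark E: refs=E E null, marked=D E F
Unmarked (collected): A B C G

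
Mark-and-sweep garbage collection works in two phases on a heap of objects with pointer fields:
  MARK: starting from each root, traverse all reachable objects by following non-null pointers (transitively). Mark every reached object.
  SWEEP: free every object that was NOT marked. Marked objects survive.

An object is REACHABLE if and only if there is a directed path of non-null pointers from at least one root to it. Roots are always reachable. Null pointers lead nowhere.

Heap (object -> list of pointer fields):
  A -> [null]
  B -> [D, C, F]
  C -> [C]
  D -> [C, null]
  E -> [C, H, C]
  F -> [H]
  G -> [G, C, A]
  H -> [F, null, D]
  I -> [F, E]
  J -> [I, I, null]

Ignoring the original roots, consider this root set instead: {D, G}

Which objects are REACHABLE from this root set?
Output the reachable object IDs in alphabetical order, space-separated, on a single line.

Roots: D G
Mark D: refs=C null, marked=D
Mark G: refs=G C A, marked=D G
Mark C: refs=C, marked=C D G
Mark A: refs=null, marked=A C D G
Unmarked (collected): B E F H I J

Answer: A C D G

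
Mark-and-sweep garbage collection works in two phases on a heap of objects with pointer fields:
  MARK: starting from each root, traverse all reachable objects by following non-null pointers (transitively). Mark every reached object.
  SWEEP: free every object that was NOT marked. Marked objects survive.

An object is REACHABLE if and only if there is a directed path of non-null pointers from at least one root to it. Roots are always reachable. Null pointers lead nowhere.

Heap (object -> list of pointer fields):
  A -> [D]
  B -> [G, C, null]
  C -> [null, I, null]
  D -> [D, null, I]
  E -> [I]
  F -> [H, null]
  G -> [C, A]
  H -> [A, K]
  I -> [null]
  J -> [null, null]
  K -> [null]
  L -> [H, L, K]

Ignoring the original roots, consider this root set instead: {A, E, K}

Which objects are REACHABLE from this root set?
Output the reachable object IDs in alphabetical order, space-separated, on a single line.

Roots: A E K
Mark A: refs=D, marked=A
Mark E: refs=I, marked=A E
Mark K: refs=null, marked=A E K
Mark D: refs=D null I, marked=A D E K
Mark I: refs=null, marked=A D E I K
Unmarked (collected): B C F G H J L

Answer: A D E I K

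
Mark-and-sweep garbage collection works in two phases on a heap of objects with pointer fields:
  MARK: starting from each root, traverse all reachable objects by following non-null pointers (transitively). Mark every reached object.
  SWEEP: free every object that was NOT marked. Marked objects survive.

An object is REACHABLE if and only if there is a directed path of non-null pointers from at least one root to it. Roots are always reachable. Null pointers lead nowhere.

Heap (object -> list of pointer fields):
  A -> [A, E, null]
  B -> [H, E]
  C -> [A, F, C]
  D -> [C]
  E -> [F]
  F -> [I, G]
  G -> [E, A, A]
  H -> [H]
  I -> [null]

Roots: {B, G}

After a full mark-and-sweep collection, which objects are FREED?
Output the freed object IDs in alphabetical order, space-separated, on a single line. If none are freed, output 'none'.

Roots: B G
Mark B: refs=H E, marked=B
Mark G: refs=E A A, marked=B G
Mark H: refs=H, marked=B G H
Mark E: refs=F, marked=B E G H
Mark A: refs=A E null, marked=A B E G H
Mark F: refs=I G, marked=A B E F G H
Mark I: refs=null, marked=A B E F G H I
Unmarked (collected): C D

Answer: C D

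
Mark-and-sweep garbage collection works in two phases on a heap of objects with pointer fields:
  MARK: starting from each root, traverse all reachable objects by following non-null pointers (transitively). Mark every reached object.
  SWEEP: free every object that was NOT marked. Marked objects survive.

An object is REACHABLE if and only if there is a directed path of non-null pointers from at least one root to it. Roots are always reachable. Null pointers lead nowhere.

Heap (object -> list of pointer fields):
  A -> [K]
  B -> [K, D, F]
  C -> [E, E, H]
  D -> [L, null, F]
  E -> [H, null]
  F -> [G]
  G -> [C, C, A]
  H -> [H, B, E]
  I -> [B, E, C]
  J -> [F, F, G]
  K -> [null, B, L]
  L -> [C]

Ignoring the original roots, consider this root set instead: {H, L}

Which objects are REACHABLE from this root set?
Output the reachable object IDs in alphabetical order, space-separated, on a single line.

Roots: H L
Mark H: refs=H B E, marked=H
Mark L: refs=C, marked=H L
Mark B: refs=K D F, marked=B H L
Mark E: refs=H null, marked=B E H L
Mark C: refs=E E H, marked=B C E H L
Mark K: refs=null B L, marked=B C E H K L
Mark D: refs=L null F, marked=B C D E H K L
Mark F: refs=G, marked=B C D E F H K L
Mark G: refs=C C A, marked=B C D E F G H K L
Mark A: refs=K, marked=A B C D E F G H K L
Unmarked (collected): I J

Answer: A B C D E F G H K L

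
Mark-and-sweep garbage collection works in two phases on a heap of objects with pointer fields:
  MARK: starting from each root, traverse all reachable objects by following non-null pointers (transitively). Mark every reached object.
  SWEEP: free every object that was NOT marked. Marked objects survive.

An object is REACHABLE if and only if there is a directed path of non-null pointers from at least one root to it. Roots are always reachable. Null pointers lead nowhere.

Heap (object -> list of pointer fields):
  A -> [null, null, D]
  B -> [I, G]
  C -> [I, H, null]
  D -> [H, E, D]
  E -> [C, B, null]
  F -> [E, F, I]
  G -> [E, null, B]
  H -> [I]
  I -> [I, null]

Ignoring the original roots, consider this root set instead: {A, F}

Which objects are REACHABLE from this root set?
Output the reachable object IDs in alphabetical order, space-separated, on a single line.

Roots: A F
Mark A: refs=null null D, marked=A
Mark F: refs=E F I, marked=A F
Mark D: refs=H E D, marked=A D F
Mark E: refs=C B null, marked=A D E F
Mark I: refs=I null, marked=A D E F I
Mark H: refs=I, marked=A D E F H I
Mark C: refs=I H null, marked=A C D E F H I
Mark B: refs=I G, marked=A B C D E F H I
Mark G: refs=E null B, marked=A B C D E F G H I
Unmarked (collected): (none)

Answer: A B C D E F G H I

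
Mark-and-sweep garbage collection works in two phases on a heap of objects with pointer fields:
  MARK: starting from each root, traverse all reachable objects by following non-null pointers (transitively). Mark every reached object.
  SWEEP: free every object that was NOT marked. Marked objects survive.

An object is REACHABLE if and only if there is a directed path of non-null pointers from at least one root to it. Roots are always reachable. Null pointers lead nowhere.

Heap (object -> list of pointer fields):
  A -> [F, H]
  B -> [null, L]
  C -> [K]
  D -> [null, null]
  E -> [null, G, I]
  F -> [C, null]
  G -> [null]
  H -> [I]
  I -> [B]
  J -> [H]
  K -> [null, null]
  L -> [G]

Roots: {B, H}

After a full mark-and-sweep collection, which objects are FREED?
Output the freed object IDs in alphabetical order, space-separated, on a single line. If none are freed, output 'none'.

Roots: B H
Mark B: refs=null L, marked=B
Mark H: refs=I, marked=B H
Mark L: refs=G, marked=B H L
Mark I: refs=B, marked=B H I L
Mark G: refs=null, marked=B G H I L
Unmarked (collected): A C D E F J K

Answer: A C D E F J K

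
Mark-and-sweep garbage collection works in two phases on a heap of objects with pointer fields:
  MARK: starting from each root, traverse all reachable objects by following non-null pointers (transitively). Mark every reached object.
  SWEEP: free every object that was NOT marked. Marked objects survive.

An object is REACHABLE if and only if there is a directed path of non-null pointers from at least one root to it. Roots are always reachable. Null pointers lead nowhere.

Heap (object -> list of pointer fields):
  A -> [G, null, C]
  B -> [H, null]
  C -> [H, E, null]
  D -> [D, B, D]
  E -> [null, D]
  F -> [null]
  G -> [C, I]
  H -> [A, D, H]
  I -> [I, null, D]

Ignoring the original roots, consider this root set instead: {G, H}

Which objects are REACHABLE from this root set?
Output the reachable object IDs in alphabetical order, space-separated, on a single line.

Roots: G H
Mark G: refs=C I, marked=G
Mark H: refs=A D H, marked=G H
Mark C: refs=H E null, marked=C G H
Mark I: refs=I null D, marked=C G H I
Mark A: refs=G null C, marked=A C G H I
Mark D: refs=D B D, marked=A C D G H I
Mark E: refs=null D, marked=A C D E G H I
Mark B: refs=H null, marked=A B C D E G H I
Unmarked (collected): F

Answer: A B C D E G H I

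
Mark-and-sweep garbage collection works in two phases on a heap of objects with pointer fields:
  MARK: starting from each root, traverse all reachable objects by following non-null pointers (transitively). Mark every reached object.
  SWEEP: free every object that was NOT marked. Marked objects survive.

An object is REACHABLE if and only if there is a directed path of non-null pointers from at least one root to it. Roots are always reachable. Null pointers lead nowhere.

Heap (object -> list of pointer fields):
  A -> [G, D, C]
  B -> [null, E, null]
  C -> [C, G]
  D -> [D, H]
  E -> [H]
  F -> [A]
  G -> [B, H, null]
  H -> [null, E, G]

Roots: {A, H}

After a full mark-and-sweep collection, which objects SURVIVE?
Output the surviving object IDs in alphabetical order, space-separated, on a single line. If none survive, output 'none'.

Answer: A B C D E G H

Derivation:
Roots: A H
Mark A: refs=G D C, marked=A
Mark H: refs=null E G, marked=A H
Mark G: refs=B H null, marked=A G H
Mark D: refs=D H, marked=A D G H
Mark C: refs=C G, marked=A C D G H
Mark E: refs=H, marked=A C D E G H
Mark B: refs=null E null, marked=A B C D E G H
Unmarked (collected): F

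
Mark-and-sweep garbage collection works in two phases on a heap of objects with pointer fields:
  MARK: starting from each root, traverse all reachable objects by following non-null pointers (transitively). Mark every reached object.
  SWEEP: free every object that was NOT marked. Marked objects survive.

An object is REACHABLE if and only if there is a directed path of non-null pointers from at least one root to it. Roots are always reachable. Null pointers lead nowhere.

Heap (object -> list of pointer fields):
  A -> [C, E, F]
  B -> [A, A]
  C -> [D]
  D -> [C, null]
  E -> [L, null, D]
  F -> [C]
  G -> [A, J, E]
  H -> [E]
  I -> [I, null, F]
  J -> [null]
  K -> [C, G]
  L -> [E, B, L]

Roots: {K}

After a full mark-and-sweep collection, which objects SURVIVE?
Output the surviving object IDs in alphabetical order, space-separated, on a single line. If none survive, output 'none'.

Answer: A B C D E F G J K L

Derivation:
Roots: K
Mark K: refs=C G, marked=K
Mark C: refs=D, marked=C K
Mark G: refs=A J E, marked=C G K
Mark D: refs=C null, marked=C D G K
Mark A: refs=C E F, marked=A C D G K
Mark J: refs=null, marked=A C D G J K
Mark E: refs=L null D, marked=A C D E G J K
Mark F: refs=C, marked=A C D E F G J K
Mark L: refs=E B L, marked=A C D E F G J K L
Mark B: refs=A A, marked=A B C D E F G J K L
Unmarked (collected): H I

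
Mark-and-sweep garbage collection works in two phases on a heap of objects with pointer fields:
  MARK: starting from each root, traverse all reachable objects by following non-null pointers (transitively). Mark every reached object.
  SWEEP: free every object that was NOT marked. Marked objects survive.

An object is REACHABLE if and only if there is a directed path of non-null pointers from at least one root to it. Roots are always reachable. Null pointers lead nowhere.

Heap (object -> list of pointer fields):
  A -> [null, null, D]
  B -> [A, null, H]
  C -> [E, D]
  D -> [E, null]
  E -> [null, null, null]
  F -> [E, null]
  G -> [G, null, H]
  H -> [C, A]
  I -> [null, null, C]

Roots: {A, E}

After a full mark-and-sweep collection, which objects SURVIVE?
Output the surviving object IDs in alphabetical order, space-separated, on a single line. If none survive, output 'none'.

Roots: A E
Mark A: refs=null null D, marked=A
Mark E: refs=null null null, marked=A E
Mark D: refs=E null, marked=A D E
Unmarked (collected): B C F G H I

Answer: A D E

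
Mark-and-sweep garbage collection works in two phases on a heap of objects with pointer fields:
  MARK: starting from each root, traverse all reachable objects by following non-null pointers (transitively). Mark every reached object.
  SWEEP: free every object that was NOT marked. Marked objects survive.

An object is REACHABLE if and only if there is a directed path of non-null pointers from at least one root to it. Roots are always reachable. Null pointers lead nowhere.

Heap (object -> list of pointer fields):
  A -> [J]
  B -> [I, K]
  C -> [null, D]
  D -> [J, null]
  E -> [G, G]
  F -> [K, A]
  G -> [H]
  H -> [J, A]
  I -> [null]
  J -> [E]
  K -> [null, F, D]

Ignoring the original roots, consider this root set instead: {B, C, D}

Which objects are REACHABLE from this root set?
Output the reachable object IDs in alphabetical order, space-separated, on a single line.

Answer: A B C D E F G H I J K

Derivation:
Roots: B C D
Mark B: refs=I K, marked=B
Mark C: refs=null D, marked=B C
Mark D: refs=J null, marked=B C D
Mark I: refs=null, marked=B C D I
Mark K: refs=null F D, marked=B C D I K
Mark J: refs=E, marked=B C D I J K
Mark F: refs=K A, marked=B C D F I J K
Mark E: refs=G G, marked=B C D E F I J K
Mark A: refs=J, marked=A B C D E F I J K
Mark G: refs=H, marked=A B C D E F G I J K
Mark H: refs=J A, marked=A B C D E F G H I J K
Unmarked (collected): (none)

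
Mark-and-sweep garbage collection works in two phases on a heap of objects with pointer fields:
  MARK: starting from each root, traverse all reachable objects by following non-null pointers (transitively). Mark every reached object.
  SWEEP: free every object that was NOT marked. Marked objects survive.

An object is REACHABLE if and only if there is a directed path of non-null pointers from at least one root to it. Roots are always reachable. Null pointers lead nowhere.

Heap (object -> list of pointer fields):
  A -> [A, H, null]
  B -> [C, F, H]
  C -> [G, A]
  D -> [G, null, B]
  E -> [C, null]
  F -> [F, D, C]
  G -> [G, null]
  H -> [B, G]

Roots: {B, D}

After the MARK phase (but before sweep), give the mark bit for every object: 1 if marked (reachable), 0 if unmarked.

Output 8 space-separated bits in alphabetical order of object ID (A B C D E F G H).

Answer: 1 1 1 1 0 1 1 1

Derivation:
Roots: B D
Mark B: refs=C F H, marked=B
Mark D: refs=G null B, marked=B D
Mark C: refs=G A, marked=B C D
Mark F: refs=F D C, marked=B C D F
Mark H: refs=B G, marked=B C D F H
Mark G: refs=G null, marked=B C D F G H
Mark A: refs=A H null, marked=A B C D F G H
Unmarked (collected): E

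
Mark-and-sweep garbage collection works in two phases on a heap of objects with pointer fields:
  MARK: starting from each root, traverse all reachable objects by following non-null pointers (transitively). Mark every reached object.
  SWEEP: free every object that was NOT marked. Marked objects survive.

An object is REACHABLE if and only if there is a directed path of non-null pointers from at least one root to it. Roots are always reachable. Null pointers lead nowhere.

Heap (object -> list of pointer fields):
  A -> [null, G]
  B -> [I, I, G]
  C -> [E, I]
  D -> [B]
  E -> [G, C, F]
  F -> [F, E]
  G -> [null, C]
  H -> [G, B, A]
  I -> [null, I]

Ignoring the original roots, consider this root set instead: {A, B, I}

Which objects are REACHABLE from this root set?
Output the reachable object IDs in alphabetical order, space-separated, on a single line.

Answer: A B C E F G I

Derivation:
Roots: A B I
Mark A: refs=null G, marked=A
Mark B: refs=I I G, marked=A B
Mark I: refs=null I, marked=A B I
Mark G: refs=null C, marked=A B G I
Mark C: refs=E I, marked=A B C G I
Mark E: refs=G C F, marked=A B C E G I
Mark F: refs=F E, marked=A B C E F G I
Unmarked (collected): D H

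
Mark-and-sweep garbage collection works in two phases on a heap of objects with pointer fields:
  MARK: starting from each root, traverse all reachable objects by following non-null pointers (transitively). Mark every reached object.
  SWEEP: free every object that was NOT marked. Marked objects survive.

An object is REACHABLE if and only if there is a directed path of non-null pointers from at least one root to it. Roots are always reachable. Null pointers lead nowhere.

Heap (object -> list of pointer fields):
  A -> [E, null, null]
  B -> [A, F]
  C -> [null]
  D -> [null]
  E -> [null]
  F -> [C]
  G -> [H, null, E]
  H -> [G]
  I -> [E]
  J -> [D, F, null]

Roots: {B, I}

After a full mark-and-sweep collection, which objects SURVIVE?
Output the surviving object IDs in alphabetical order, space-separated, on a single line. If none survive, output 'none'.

Roots: B I
Mark B: refs=A F, marked=B
Mark I: refs=E, marked=B I
Mark A: refs=E null null, marked=A B I
Mark F: refs=C, marked=A B F I
Mark E: refs=null, marked=A B E F I
Mark C: refs=null, marked=A B C E F I
Unmarked (collected): D G H J

Answer: A B C E F I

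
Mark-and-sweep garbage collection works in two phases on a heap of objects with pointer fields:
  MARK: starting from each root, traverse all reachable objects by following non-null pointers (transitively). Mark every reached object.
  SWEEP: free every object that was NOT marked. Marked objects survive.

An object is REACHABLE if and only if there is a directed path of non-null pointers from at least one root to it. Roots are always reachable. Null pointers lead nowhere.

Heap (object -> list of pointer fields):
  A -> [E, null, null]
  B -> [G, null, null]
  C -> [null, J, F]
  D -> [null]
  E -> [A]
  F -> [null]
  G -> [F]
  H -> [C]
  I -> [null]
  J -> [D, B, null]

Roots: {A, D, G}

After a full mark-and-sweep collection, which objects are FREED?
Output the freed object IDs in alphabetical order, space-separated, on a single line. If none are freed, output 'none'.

Answer: B C H I J

Derivation:
Roots: A D G
Mark A: refs=E null null, marked=A
Mark D: refs=null, marked=A D
Mark G: refs=F, marked=A D G
Mark E: refs=A, marked=A D E G
Mark F: refs=null, marked=A D E F G
Unmarked (collected): B C H I J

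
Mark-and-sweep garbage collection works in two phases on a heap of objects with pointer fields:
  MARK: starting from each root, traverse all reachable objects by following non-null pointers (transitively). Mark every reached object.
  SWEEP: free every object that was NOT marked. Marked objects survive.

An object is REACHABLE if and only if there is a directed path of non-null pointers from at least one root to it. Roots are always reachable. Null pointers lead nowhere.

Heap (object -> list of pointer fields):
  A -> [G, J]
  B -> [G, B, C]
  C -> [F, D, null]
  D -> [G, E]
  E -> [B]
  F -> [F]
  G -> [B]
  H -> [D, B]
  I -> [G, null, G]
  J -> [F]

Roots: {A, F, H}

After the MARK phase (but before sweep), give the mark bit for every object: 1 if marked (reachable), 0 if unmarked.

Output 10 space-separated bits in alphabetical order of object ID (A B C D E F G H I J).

Roots: A F H
Mark A: refs=G J, marked=A
Mark F: refs=F, marked=A F
Mark H: refs=D B, marked=A F H
Mark G: refs=B, marked=A F G H
Mark J: refs=F, marked=A F G H J
Mark D: refs=G E, marked=A D F G H J
Mark B: refs=G B C, marked=A B D F G H J
Mark E: refs=B, marked=A B D E F G H J
Mark C: refs=F D null, marked=A B C D E F G H J
Unmarked (collected): I

Answer: 1 1 1 1 1 1 1 1 0 1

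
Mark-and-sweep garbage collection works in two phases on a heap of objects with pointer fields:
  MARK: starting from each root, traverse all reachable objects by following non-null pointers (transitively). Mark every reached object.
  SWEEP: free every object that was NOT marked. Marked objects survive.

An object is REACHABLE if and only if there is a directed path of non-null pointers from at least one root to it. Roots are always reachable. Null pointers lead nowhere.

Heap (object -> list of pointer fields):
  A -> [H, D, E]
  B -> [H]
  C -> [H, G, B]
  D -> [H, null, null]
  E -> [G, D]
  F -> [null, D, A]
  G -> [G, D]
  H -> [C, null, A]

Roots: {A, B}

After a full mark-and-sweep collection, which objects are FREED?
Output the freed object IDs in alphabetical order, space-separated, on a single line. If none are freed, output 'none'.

Answer: F

Derivation:
Roots: A B
Mark A: refs=H D E, marked=A
Mark B: refs=H, marked=A B
Mark H: refs=C null A, marked=A B H
Mark D: refs=H null null, marked=A B D H
Mark E: refs=G D, marked=A B D E H
Mark C: refs=H G B, marked=A B C D E H
Mark G: refs=G D, marked=A B C D E G H
Unmarked (collected): F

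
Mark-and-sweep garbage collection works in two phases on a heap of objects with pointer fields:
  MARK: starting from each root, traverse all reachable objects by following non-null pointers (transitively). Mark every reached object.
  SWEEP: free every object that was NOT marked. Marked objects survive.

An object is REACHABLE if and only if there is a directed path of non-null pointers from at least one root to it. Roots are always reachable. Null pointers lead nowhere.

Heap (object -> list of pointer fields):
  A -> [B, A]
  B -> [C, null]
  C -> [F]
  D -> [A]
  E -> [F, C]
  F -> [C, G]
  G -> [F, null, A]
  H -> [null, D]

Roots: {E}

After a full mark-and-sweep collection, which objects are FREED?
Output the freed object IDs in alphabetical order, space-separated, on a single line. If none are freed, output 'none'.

Roots: E
Mark E: refs=F C, marked=E
Mark F: refs=C G, marked=E F
Mark C: refs=F, marked=C E F
Mark G: refs=F null A, marked=C E F G
Mark A: refs=B A, marked=A C E F G
Mark B: refs=C null, marked=A B C E F G
Unmarked (collected): D H

Answer: D H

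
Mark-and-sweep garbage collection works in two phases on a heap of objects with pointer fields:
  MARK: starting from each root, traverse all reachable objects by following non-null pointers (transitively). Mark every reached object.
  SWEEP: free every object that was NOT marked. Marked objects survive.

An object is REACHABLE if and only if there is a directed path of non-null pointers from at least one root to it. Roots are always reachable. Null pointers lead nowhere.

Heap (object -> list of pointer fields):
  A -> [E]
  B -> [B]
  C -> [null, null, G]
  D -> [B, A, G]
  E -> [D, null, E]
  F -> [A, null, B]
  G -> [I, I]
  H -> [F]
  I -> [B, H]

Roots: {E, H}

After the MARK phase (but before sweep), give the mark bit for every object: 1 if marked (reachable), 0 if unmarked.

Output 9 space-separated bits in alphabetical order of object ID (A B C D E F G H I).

Roots: E H
Mark E: refs=D null E, marked=E
Mark H: refs=F, marked=E H
Mark D: refs=B A G, marked=D E H
Mark F: refs=A null B, marked=D E F H
Mark B: refs=B, marked=B D E F H
Mark A: refs=E, marked=A B D E F H
Mark G: refs=I I, marked=A B D E F G H
Mark I: refs=B H, marked=A B D E F G H I
Unmarked (collected): C

Answer: 1 1 0 1 1 1 1 1 1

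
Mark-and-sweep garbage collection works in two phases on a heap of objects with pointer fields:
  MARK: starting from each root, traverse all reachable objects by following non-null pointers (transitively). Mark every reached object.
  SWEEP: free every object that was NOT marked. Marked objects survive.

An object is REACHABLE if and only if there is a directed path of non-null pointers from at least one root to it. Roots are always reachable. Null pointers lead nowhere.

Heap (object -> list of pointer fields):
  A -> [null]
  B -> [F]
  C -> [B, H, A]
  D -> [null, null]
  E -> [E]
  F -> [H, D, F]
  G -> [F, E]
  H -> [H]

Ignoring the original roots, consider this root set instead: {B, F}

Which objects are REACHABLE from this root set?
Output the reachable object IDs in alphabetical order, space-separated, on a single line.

Answer: B D F H

Derivation:
Roots: B F
Mark B: refs=F, marked=B
Mark F: refs=H D F, marked=B F
Mark H: refs=H, marked=B F H
Mark D: refs=null null, marked=B D F H
Unmarked (collected): A C E G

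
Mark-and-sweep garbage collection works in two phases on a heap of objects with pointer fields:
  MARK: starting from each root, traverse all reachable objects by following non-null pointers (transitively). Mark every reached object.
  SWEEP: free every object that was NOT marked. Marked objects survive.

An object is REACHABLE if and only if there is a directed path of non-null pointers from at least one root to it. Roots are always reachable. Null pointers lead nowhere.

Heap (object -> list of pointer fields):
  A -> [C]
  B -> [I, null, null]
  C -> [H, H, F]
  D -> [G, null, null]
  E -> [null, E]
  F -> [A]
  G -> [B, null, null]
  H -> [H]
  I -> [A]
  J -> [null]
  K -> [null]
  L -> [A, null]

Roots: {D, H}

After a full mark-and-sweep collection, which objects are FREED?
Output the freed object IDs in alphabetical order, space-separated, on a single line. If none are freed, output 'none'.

Answer: E J K L

Derivation:
Roots: D H
Mark D: refs=G null null, marked=D
Mark H: refs=H, marked=D H
Mark G: refs=B null null, marked=D G H
Mark B: refs=I null null, marked=B D G H
Mark I: refs=A, marked=B D G H I
Mark A: refs=C, marked=A B D G H I
Mark C: refs=H H F, marked=A B C D G H I
Mark F: refs=A, marked=A B C D F G H I
Unmarked (collected): E J K L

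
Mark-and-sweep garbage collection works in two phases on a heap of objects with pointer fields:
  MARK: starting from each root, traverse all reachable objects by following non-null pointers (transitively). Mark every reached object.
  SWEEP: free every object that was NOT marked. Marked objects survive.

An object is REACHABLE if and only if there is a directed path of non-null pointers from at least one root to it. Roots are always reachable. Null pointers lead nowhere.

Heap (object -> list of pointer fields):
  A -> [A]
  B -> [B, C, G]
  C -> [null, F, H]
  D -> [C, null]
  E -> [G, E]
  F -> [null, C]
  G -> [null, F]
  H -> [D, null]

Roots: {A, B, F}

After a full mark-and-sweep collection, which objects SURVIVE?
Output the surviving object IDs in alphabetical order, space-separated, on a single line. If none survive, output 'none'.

Answer: A B C D F G H

Derivation:
Roots: A B F
Mark A: refs=A, marked=A
Mark B: refs=B C G, marked=A B
Mark F: refs=null C, marked=A B F
Mark C: refs=null F H, marked=A B C F
Mark G: refs=null F, marked=A B C F G
Mark H: refs=D null, marked=A B C F G H
Mark D: refs=C null, marked=A B C D F G H
Unmarked (collected): E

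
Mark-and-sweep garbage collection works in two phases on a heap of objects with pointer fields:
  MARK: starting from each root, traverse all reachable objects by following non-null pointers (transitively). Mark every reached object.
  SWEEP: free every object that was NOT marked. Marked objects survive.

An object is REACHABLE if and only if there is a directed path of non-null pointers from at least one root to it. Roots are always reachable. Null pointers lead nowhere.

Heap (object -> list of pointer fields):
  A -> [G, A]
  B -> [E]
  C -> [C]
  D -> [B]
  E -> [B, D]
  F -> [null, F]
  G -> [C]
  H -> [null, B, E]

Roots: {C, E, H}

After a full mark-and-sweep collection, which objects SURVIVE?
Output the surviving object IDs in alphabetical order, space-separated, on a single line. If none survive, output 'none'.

Roots: C E H
Mark C: refs=C, marked=C
Mark E: refs=B D, marked=C E
Mark H: refs=null B E, marked=C E H
Mark B: refs=E, marked=B C E H
Mark D: refs=B, marked=B C D E H
Unmarked (collected): A F G

Answer: B C D E H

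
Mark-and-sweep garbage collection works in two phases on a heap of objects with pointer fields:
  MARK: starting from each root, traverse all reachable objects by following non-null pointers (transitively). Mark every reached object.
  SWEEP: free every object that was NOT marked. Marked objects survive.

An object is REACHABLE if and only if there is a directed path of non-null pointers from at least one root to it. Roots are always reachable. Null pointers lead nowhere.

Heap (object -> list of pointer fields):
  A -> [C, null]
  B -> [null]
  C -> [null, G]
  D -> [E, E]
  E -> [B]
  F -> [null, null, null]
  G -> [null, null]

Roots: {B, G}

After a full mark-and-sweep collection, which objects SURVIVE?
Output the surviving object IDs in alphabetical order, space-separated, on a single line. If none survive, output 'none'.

Roots: B G
Mark B: refs=null, marked=B
Mark G: refs=null null, marked=B G
Unmarked (collected): A C D E F

Answer: B G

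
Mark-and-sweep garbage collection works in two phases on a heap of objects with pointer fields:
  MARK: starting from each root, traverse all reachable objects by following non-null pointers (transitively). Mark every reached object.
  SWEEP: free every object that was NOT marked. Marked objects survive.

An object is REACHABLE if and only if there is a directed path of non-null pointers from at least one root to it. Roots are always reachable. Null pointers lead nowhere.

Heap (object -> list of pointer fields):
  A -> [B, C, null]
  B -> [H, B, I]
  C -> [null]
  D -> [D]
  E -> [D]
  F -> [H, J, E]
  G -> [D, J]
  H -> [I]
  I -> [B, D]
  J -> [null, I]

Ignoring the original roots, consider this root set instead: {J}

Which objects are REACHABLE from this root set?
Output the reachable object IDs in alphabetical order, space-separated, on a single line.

Answer: B D H I J

Derivation:
Roots: J
Mark J: refs=null I, marked=J
Mark I: refs=B D, marked=I J
Mark B: refs=H B I, marked=B I J
Mark D: refs=D, marked=B D I J
Mark H: refs=I, marked=B D H I J
Unmarked (collected): A C E F G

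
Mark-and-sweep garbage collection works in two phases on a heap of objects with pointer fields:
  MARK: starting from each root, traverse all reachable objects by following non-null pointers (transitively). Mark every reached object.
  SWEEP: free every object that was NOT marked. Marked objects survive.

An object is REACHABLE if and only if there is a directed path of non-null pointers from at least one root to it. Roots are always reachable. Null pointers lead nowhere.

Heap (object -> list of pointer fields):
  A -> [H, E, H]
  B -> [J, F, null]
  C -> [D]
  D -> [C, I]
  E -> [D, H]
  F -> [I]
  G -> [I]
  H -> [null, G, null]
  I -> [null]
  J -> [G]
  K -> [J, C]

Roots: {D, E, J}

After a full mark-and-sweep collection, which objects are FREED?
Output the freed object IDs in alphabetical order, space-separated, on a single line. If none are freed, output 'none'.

Roots: D E J
Mark D: refs=C I, marked=D
Mark E: refs=D H, marked=D E
Mark J: refs=G, marked=D E J
Mark C: refs=D, marked=C D E J
Mark I: refs=null, marked=C D E I J
Mark H: refs=null G null, marked=C D E H I J
Mark G: refs=I, marked=C D E G H I J
Unmarked (collected): A B F K

Answer: A B F K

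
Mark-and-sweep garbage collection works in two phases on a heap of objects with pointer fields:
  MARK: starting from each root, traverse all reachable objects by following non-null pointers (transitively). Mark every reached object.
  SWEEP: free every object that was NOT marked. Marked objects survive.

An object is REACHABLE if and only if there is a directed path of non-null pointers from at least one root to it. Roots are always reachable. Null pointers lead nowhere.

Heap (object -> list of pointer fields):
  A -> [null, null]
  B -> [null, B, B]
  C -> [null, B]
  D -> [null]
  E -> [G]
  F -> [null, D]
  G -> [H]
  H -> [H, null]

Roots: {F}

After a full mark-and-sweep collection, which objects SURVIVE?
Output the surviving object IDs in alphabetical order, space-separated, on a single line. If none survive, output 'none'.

Roots: F
Mark F: refs=null D, marked=F
Mark D: refs=null, marked=D F
Unmarked (collected): A B C E G H

Answer: D F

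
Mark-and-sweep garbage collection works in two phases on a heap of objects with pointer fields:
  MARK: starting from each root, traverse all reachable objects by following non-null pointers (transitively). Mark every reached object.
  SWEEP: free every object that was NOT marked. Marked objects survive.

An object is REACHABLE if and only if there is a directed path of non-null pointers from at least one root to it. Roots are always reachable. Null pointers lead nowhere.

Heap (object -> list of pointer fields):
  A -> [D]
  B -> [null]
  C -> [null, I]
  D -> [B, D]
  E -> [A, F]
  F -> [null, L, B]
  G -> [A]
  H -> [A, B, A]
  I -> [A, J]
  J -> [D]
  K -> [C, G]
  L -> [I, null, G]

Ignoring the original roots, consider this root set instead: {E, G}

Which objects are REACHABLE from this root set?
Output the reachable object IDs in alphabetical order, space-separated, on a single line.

Answer: A B D E F G I J L

Derivation:
Roots: E G
Mark E: refs=A F, marked=E
Mark G: refs=A, marked=E G
Mark A: refs=D, marked=A E G
Mark F: refs=null L B, marked=A E F G
Mark D: refs=B D, marked=A D E F G
Mark L: refs=I null G, marked=A D E F G L
Mark B: refs=null, marked=A B D E F G L
Mark I: refs=A J, marked=A B D E F G I L
Mark J: refs=D, marked=A B D E F G I J L
Unmarked (collected): C H K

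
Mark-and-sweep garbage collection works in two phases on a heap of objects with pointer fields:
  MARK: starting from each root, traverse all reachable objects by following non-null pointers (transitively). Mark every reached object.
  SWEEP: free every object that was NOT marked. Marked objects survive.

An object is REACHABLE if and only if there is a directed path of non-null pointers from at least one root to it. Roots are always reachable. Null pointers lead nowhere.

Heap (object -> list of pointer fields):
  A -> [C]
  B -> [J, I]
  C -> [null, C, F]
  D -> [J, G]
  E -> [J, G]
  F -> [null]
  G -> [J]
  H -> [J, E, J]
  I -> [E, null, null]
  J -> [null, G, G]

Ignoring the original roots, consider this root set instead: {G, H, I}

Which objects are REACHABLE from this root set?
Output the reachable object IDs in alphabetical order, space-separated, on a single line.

Answer: E G H I J

Derivation:
Roots: G H I
Mark G: refs=J, marked=G
Mark H: refs=J E J, marked=G H
Mark I: refs=E null null, marked=G H I
Mark J: refs=null G G, marked=G H I J
Mark E: refs=J G, marked=E G H I J
Unmarked (collected): A B C D F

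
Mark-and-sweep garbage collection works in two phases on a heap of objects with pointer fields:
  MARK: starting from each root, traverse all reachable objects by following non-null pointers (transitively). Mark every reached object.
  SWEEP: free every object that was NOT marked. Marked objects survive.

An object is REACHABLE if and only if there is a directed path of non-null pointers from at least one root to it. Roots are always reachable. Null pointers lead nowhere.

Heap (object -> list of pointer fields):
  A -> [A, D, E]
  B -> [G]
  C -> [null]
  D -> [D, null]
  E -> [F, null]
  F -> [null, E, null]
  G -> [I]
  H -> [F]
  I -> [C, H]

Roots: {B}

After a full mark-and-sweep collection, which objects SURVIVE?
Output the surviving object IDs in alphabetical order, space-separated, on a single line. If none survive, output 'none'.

Answer: B C E F G H I

Derivation:
Roots: B
Mark B: refs=G, marked=B
Mark G: refs=I, marked=B G
Mark I: refs=C H, marked=B G I
Mark C: refs=null, marked=B C G I
Mark H: refs=F, marked=B C G H I
Mark F: refs=null E null, marked=B C F G H I
Mark E: refs=F null, marked=B C E F G H I
Unmarked (collected): A D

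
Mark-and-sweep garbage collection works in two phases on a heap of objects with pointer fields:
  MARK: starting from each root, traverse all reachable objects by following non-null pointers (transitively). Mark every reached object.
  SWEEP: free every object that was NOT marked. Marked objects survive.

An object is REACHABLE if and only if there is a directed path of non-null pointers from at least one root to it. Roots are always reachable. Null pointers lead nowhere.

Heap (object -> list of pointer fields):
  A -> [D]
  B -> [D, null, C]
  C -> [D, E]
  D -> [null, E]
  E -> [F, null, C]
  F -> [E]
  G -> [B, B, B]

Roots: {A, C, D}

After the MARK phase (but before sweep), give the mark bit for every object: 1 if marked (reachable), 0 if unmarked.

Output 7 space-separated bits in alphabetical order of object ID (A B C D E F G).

Roots: A C D
Mark A: refs=D, marked=A
Mark C: refs=D E, marked=A C
Mark D: refs=null E, marked=A C D
Mark E: refs=F null C, marked=A C D E
Mark F: refs=E, marked=A C D E F
Unmarked (collected): B G

Answer: 1 0 1 1 1 1 0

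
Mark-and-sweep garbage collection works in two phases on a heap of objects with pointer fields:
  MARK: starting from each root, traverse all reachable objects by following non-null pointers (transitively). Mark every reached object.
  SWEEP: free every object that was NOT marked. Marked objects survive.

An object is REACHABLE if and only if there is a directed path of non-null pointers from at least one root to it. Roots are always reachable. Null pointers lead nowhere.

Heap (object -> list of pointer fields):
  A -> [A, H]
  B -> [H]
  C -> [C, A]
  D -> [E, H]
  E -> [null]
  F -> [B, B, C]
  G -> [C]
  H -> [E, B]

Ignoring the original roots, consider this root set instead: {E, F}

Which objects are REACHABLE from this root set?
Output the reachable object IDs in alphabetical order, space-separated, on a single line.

Roots: E F
Mark E: refs=null, marked=E
Mark F: refs=B B C, marked=E F
Mark B: refs=H, marked=B E F
Mark C: refs=C A, marked=B C E F
Mark H: refs=E B, marked=B C E F H
Mark A: refs=A H, marked=A B C E F H
Unmarked (collected): D G

Answer: A B C E F H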